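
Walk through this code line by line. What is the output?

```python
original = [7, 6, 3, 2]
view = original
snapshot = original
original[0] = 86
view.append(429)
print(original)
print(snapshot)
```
[86, 6, 3, 2, 429]
[86, 6, 3, 2, 429]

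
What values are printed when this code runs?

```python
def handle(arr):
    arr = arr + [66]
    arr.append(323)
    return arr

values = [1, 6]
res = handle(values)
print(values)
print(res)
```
[1, 6]
[1, 6, 66, 323]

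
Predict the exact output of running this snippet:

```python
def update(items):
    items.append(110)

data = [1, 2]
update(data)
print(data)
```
[1, 2, 110]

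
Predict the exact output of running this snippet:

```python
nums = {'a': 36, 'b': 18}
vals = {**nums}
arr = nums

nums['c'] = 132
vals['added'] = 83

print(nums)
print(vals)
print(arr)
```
{'a': 36, 'b': 18, 'c': 132}
{'a': 36, 'b': 18, 'added': 83}
{'a': 36, 'b': 18, 'c': 132}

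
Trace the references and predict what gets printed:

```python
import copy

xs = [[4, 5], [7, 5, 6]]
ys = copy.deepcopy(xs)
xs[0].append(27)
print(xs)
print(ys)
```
[[4, 5, 27], [7, 5, 6]]
[[4, 5], [7, 5, 6]]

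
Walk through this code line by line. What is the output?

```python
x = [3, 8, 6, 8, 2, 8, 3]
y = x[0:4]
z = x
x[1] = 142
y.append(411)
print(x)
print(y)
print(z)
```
[3, 142, 6, 8, 2, 8, 3]
[3, 8, 6, 8, 411]
[3, 142, 6, 8, 2, 8, 3]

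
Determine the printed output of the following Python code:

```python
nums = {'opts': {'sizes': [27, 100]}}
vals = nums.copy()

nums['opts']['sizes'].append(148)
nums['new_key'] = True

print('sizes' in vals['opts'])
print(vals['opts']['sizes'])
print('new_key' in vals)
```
True
[27, 100, 148]
False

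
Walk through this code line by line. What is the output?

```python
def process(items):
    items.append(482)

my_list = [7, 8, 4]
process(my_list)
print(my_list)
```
[7, 8, 4, 482]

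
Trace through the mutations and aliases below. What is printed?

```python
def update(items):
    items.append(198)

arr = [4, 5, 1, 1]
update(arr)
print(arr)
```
[4, 5, 1, 1, 198]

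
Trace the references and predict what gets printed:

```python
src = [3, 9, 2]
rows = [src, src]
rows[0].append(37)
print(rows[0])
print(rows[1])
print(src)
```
[3, 9, 2, 37]
[3, 9, 2, 37]
[3, 9, 2, 37]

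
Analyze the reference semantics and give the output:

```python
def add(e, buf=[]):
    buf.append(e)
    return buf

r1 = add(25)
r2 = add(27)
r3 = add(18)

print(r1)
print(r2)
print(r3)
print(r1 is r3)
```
[25, 27, 18]
[25, 27, 18]
[25, 27, 18]
True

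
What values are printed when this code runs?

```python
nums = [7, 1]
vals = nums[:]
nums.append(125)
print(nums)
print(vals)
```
[7, 1, 125]
[7, 1]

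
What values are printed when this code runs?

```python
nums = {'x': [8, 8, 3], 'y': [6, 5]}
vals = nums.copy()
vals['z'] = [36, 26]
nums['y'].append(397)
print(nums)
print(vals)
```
{'x': [8, 8, 3], 'y': [6, 5, 397]}
{'x': [8, 8, 3], 'y': [6, 5, 397], 'z': [36, 26]}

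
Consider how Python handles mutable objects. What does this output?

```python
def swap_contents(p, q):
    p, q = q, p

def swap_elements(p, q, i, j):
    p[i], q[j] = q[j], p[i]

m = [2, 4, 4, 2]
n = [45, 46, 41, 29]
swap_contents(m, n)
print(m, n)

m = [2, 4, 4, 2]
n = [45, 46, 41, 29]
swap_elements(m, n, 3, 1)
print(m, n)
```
[2, 4, 4, 2] [45, 46, 41, 29]
[2, 4, 4, 46] [45, 2, 41, 29]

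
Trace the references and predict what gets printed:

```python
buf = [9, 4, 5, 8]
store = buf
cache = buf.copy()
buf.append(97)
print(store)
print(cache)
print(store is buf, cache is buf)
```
[9, 4, 5, 8, 97]
[9, 4, 5, 8]
True False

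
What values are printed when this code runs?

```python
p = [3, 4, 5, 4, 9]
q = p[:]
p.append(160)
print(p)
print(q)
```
[3, 4, 5, 4, 9, 160]
[3, 4, 5, 4, 9]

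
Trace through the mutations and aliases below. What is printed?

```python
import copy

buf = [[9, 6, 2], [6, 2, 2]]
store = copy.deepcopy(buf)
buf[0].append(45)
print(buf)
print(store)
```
[[9, 6, 2, 45], [6, 2, 2]]
[[9, 6, 2], [6, 2, 2]]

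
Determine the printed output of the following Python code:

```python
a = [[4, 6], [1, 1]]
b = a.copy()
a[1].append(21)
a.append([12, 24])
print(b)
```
[[4, 6], [1, 1, 21]]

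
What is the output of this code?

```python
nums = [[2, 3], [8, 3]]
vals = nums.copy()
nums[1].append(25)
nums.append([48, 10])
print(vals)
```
[[2, 3], [8, 3, 25]]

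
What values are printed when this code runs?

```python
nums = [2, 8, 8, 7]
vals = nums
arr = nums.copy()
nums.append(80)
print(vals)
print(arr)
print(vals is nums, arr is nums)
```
[2, 8, 8, 7, 80]
[2, 8, 8, 7]
True False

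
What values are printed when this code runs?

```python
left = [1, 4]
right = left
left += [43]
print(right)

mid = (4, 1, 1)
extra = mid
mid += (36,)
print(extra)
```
[1, 4, 43]
(4, 1, 1)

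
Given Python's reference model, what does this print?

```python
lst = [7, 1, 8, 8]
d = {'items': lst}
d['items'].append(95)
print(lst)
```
[7, 1, 8, 8, 95]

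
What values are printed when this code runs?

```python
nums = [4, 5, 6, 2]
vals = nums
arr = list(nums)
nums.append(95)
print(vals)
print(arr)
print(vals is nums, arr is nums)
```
[4, 5, 6, 2, 95]
[4, 5, 6, 2]
True False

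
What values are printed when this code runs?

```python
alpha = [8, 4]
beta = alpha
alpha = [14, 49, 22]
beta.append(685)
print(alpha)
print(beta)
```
[14, 49, 22]
[8, 4, 685]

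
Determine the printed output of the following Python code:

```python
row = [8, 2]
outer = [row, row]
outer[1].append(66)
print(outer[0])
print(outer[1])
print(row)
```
[8, 2, 66]
[8, 2, 66]
[8, 2, 66]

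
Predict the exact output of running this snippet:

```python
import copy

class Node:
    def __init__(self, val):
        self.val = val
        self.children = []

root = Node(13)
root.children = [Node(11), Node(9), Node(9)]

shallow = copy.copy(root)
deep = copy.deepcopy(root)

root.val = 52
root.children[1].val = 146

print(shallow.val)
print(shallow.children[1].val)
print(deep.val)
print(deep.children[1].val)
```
13
146
13
9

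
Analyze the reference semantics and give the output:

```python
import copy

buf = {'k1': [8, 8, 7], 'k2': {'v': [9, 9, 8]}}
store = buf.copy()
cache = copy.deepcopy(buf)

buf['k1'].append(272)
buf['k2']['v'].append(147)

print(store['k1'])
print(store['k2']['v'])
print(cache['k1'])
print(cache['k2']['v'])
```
[8, 8, 7, 272]
[9, 9, 8, 147]
[8, 8, 7]
[9, 9, 8]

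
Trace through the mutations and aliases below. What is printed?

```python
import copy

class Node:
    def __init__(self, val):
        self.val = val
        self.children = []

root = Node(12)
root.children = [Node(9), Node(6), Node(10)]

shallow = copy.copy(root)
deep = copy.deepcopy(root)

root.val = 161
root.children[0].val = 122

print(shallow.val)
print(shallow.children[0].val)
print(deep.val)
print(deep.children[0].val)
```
12
122
12
9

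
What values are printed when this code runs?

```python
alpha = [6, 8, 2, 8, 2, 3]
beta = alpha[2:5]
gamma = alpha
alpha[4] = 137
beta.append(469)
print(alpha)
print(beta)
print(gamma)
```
[6, 8, 2, 8, 137, 3]
[2, 8, 2, 469]
[6, 8, 2, 8, 137, 3]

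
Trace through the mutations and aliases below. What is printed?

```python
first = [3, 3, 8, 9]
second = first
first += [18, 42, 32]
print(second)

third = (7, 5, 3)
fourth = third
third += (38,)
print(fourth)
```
[3, 3, 8, 9, 18, 42, 32]
(7, 5, 3)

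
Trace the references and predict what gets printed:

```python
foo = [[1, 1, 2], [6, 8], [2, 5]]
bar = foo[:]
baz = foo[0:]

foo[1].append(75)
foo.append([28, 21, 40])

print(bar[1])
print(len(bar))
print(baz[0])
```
[6, 8, 75]
3
[1, 1, 2]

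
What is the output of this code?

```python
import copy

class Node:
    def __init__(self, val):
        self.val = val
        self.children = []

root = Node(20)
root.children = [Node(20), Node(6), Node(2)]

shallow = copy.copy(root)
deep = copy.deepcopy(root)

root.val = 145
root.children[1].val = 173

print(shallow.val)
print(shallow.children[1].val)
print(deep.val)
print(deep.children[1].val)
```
20
173
20
6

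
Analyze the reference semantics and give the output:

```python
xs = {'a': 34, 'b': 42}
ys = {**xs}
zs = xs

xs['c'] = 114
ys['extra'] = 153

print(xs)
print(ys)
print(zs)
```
{'a': 34, 'b': 42, 'c': 114}
{'a': 34, 'b': 42, 'extra': 153}
{'a': 34, 'b': 42, 'c': 114}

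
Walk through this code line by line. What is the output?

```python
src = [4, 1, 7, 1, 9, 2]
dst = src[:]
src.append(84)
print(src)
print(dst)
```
[4, 1, 7, 1, 9, 2, 84]
[4, 1, 7, 1, 9, 2]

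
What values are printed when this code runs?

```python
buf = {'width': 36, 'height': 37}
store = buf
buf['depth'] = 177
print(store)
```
{'width': 36, 'height': 37, 'depth': 177}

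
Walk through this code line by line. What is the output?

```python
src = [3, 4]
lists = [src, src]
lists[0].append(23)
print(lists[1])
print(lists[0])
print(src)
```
[3, 4, 23]
[3, 4, 23]
[3, 4, 23]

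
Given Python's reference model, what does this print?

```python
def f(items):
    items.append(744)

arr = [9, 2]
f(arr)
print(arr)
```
[9, 2, 744]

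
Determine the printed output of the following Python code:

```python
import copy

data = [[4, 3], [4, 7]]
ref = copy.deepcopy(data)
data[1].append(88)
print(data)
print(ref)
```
[[4, 3], [4, 7, 88]]
[[4, 3], [4, 7]]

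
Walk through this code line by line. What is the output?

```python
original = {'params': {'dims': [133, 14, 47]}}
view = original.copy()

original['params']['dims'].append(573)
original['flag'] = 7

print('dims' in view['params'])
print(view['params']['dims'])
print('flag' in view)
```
True
[133, 14, 47, 573]
False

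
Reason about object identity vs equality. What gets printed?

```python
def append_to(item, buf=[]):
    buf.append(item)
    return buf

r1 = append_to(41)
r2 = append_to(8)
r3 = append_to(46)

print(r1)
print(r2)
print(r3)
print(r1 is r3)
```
[41, 8, 46]
[41, 8, 46]
[41, 8, 46]
True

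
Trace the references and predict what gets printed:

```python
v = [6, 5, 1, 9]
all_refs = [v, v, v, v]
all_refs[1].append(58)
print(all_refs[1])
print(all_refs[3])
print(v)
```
[6, 5, 1, 9, 58]
[6, 5, 1, 9, 58]
[6, 5, 1, 9, 58]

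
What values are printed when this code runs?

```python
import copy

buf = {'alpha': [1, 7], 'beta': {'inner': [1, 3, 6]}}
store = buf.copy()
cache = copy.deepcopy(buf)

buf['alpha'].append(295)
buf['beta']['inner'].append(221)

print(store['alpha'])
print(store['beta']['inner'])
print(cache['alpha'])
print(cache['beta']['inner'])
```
[1, 7, 295]
[1, 3, 6, 221]
[1, 7]
[1, 3, 6]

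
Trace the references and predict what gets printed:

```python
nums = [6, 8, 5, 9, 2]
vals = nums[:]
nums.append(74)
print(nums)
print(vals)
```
[6, 8, 5, 9, 2, 74]
[6, 8, 5, 9, 2]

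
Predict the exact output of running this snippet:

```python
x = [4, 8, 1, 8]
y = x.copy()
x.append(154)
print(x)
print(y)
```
[4, 8, 1, 8, 154]
[4, 8, 1, 8]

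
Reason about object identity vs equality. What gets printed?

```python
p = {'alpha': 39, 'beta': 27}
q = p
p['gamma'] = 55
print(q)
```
{'alpha': 39, 'beta': 27, 'gamma': 55}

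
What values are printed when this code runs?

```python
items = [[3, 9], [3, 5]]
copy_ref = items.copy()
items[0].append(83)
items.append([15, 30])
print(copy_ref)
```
[[3, 9, 83], [3, 5]]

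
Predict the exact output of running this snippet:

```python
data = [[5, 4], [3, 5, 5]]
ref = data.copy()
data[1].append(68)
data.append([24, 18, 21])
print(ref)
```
[[5, 4], [3, 5, 5, 68]]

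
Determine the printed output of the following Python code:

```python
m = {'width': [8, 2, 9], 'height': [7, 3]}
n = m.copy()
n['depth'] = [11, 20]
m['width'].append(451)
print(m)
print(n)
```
{'width': [8, 2, 9, 451], 'height': [7, 3]}
{'width': [8, 2, 9, 451], 'height': [7, 3], 'depth': [11, 20]}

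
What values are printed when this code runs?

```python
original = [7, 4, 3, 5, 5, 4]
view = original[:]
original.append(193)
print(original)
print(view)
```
[7, 4, 3, 5, 5, 4, 193]
[7, 4, 3, 5, 5, 4]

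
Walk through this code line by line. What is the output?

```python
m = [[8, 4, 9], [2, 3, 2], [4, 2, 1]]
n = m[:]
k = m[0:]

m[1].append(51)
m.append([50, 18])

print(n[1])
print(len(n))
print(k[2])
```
[2, 3, 2, 51]
3
[4, 2, 1]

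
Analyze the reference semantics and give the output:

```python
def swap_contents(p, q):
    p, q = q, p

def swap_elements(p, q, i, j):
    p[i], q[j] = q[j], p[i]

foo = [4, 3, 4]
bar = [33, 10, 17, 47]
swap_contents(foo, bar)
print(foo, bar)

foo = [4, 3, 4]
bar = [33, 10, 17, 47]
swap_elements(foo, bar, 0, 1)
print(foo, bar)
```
[4, 3, 4] [33, 10, 17, 47]
[10, 3, 4] [33, 4, 17, 47]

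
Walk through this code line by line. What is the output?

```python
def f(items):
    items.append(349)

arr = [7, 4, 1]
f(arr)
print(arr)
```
[7, 4, 1, 349]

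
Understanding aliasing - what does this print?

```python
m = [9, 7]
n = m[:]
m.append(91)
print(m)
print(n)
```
[9, 7, 91]
[9, 7]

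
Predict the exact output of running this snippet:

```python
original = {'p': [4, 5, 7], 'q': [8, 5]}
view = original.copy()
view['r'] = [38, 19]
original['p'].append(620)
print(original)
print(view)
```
{'p': [4, 5, 7, 620], 'q': [8, 5]}
{'p': [4, 5, 7, 620], 'q': [8, 5], 'r': [38, 19]}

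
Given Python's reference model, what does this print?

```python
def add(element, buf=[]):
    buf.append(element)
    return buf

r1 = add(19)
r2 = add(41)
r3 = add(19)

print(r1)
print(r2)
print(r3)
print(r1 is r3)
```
[19, 41, 19]
[19, 41, 19]
[19, 41, 19]
True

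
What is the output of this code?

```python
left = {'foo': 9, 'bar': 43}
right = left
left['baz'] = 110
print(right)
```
{'foo': 9, 'bar': 43, 'baz': 110}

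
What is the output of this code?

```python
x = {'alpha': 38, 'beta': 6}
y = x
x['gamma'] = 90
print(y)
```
{'alpha': 38, 'beta': 6, 'gamma': 90}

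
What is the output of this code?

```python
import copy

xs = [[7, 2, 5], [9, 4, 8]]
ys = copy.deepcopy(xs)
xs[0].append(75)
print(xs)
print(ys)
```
[[7, 2, 5, 75], [9, 4, 8]]
[[7, 2, 5], [9, 4, 8]]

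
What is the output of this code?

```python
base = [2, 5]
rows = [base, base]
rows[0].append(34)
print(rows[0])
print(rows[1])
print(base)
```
[2, 5, 34]
[2, 5, 34]
[2, 5, 34]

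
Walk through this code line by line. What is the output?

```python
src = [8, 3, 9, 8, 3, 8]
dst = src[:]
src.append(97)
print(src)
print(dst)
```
[8, 3, 9, 8, 3, 8, 97]
[8, 3, 9, 8, 3, 8]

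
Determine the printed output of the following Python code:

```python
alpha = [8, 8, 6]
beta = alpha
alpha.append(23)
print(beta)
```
[8, 8, 6, 23]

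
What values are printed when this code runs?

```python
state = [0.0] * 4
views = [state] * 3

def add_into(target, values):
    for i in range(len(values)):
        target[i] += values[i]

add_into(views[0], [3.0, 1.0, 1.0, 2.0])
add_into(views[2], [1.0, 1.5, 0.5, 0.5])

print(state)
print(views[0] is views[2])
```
[4.0, 2.5, 1.5, 2.5]
True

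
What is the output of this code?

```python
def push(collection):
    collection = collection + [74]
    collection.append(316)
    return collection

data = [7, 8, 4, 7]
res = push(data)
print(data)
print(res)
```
[7, 8, 4, 7]
[7, 8, 4, 7, 74, 316]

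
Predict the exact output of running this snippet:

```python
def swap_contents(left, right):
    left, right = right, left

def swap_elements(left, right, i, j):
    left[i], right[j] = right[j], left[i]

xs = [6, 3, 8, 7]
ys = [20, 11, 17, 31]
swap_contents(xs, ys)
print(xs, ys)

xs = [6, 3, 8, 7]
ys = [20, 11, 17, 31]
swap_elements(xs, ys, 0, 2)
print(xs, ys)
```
[6, 3, 8, 7] [20, 11, 17, 31]
[17, 3, 8, 7] [20, 11, 6, 31]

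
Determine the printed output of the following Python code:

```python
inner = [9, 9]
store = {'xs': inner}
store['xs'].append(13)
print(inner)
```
[9, 9, 13]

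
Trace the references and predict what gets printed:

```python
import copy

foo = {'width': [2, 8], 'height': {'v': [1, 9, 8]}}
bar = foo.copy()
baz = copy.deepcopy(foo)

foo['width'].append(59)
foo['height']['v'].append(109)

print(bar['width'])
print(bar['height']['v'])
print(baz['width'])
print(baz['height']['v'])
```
[2, 8, 59]
[1, 9, 8, 109]
[2, 8]
[1, 9, 8]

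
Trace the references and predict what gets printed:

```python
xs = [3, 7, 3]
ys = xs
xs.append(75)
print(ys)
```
[3, 7, 3, 75]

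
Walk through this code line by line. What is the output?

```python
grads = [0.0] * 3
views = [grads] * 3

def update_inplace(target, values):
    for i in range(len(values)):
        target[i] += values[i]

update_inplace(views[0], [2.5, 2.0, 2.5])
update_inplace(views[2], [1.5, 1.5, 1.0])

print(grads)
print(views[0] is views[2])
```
[4.0, 3.5, 3.5]
True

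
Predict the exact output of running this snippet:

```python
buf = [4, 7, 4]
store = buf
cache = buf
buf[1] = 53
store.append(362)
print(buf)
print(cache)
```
[4, 53, 4, 362]
[4, 53, 4, 362]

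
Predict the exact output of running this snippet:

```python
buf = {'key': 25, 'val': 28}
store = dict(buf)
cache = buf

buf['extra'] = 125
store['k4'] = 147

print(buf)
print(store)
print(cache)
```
{'key': 25, 'val': 28, 'extra': 125}
{'key': 25, 'val': 28, 'k4': 147}
{'key': 25, 'val': 28, 'extra': 125}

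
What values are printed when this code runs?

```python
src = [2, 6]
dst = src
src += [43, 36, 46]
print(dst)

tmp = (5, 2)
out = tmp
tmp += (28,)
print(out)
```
[2, 6, 43, 36, 46]
(5, 2)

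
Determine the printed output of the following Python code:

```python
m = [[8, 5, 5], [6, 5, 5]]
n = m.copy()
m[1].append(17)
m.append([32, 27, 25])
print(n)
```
[[8, 5, 5], [6, 5, 5, 17]]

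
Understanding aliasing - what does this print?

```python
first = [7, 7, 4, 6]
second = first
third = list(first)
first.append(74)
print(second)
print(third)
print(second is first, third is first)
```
[7, 7, 4, 6, 74]
[7, 7, 4, 6]
True False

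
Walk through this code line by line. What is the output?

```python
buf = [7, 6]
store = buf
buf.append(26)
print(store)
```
[7, 6, 26]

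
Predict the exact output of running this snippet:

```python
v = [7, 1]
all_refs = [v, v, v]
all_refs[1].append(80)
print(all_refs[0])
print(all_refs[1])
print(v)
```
[7, 1, 80]
[7, 1, 80]
[7, 1, 80]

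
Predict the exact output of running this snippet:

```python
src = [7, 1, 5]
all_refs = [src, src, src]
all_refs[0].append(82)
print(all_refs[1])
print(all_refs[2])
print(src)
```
[7, 1, 5, 82]
[7, 1, 5, 82]
[7, 1, 5, 82]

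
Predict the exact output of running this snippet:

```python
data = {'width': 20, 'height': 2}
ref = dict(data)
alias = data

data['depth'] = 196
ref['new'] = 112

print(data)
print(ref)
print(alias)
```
{'width': 20, 'height': 2, 'depth': 196}
{'width': 20, 'height': 2, 'new': 112}
{'width': 20, 'height': 2, 'depth': 196}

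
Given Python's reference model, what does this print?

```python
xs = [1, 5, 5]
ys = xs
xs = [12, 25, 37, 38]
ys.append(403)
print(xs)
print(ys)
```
[12, 25, 37, 38]
[1, 5, 5, 403]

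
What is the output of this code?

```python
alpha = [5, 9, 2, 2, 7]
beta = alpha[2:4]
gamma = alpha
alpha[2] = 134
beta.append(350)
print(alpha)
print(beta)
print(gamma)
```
[5, 9, 134, 2, 7]
[2, 2, 350]
[5, 9, 134, 2, 7]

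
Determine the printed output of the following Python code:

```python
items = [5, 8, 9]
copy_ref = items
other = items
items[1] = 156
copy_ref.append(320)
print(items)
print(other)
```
[5, 156, 9, 320]
[5, 156, 9, 320]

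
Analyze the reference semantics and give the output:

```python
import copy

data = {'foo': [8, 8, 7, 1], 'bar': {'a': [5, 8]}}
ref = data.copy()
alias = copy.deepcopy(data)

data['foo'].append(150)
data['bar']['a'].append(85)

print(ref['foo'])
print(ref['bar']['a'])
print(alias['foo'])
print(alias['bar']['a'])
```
[8, 8, 7, 1, 150]
[5, 8, 85]
[8, 8, 7, 1]
[5, 8]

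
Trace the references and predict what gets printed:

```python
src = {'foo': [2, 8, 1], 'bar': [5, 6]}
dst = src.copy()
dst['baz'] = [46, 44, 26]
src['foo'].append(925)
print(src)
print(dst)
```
{'foo': [2, 8, 1, 925], 'bar': [5, 6]}
{'foo': [2, 8, 1, 925], 'bar': [5, 6], 'baz': [46, 44, 26]}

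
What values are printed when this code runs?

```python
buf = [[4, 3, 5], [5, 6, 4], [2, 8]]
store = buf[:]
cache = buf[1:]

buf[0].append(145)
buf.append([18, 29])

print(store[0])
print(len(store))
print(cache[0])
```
[4, 3, 5, 145]
3
[5, 6, 4]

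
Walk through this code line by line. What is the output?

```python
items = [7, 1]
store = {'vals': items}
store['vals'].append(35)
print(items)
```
[7, 1, 35]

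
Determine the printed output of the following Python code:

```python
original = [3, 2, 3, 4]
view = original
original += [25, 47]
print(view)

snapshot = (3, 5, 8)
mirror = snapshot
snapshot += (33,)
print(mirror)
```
[3, 2, 3, 4, 25, 47]
(3, 5, 8)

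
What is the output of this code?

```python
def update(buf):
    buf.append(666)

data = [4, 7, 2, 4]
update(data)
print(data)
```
[4, 7, 2, 4, 666]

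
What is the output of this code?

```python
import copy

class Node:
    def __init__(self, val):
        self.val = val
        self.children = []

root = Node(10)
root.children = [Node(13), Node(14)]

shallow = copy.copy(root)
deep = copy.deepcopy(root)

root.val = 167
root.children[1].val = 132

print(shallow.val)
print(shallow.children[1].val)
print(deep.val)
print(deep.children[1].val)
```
10
132
10
14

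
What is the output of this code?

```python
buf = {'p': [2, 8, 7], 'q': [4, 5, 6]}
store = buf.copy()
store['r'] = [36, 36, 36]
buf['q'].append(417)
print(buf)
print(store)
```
{'p': [2, 8, 7], 'q': [4, 5, 6, 417]}
{'p': [2, 8, 7], 'q': [4, 5, 6, 417], 'r': [36, 36, 36]}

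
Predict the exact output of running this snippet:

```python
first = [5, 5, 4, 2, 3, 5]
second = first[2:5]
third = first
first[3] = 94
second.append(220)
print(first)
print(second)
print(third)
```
[5, 5, 4, 94, 3, 5]
[4, 2, 3, 220]
[5, 5, 4, 94, 3, 5]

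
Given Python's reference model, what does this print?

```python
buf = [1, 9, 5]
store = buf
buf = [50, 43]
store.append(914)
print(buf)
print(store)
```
[50, 43]
[1, 9, 5, 914]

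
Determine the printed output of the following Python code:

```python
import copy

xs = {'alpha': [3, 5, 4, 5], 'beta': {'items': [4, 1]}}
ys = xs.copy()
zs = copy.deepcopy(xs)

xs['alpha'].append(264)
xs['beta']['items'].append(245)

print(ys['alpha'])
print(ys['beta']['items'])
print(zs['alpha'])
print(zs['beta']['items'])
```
[3, 5, 4, 5, 264]
[4, 1, 245]
[3, 5, 4, 5]
[4, 1]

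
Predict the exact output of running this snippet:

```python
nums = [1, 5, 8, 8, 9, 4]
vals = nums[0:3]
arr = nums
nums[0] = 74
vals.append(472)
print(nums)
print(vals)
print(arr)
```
[74, 5, 8, 8, 9, 4]
[1, 5, 8, 472]
[74, 5, 8, 8, 9, 4]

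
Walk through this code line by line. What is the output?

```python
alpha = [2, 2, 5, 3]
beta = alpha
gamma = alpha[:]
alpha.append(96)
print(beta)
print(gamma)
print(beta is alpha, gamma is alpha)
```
[2, 2, 5, 3, 96]
[2, 2, 5, 3]
True False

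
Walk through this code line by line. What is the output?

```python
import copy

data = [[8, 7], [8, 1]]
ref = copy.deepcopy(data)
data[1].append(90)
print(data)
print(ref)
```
[[8, 7], [8, 1, 90]]
[[8, 7], [8, 1]]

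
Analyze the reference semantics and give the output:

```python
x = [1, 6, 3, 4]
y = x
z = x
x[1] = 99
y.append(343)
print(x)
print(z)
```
[1, 99, 3, 4, 343]
[1, 99, 3, 4, 343]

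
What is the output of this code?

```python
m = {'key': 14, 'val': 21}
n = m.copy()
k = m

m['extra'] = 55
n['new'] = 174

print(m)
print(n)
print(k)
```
{'key': 14, 'val': 21, 'extra': 55}
{'key': 14, 'val': 21, 'new': 174}
{'key': 14, 'val': 21, 'extra': 55}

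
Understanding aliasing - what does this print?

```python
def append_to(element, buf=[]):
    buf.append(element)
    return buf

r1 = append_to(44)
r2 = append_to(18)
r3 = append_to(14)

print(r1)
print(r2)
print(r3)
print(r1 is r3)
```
[44, 18, 14]
[44, 18, 14]
[44, 18, 14]
True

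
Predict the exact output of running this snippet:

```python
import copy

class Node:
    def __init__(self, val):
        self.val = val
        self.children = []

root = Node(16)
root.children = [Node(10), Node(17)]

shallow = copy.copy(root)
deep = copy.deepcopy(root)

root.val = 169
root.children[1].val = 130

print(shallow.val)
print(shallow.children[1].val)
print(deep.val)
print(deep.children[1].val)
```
16
130
16
17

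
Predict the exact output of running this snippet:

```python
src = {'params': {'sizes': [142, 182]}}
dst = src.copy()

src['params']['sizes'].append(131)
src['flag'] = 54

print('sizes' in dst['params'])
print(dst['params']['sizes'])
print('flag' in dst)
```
True
[142, 182, 131]
False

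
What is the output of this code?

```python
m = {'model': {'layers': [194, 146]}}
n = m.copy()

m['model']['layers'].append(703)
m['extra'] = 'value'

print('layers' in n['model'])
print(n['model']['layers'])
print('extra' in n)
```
True
[194, 146, 703]
False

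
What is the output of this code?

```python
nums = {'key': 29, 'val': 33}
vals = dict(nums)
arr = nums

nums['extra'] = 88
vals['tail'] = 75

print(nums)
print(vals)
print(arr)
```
{'key': 29, 'val': 33, 'extra': 88}
{'key': 29, 'val': 33, 'tail': 75}
{'key': 29, 'val': 33, 'extra': 88}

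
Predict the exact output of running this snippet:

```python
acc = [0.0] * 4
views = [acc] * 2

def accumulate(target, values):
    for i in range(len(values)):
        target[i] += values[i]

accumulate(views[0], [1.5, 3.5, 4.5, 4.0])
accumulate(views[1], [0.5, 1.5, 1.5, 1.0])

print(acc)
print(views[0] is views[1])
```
[2.0, 5.0, 6.0, 5.0]
True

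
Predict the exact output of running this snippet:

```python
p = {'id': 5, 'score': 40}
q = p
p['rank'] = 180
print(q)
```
{'id': 5, 'score': 40, 'rank': 180}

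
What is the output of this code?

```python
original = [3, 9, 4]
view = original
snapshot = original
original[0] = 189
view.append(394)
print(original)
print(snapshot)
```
[189, 9, 4, 394]
[189, 9, 4, 394]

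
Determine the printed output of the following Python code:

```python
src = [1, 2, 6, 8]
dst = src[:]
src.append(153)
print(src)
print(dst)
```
[1, 2, 6, 8, 153]
[1, 2, 6, 8]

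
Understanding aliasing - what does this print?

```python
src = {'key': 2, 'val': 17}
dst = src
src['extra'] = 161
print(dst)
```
{'key': 2, 'val': 17, 'extra': 161}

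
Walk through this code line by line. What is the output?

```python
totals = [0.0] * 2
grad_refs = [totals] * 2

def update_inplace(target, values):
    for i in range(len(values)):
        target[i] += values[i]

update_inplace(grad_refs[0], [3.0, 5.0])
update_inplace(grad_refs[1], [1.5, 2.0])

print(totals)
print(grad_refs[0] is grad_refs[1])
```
[4.5, 7.0]
True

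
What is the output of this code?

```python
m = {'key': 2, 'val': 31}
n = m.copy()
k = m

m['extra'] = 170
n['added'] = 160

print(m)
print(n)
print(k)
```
{'key': 2, 'val': 31, 'extra': 170}
{'key': 2, 'val': 31, 'added': 160}
{'key': 2, 'val': 31, 'extra': 170}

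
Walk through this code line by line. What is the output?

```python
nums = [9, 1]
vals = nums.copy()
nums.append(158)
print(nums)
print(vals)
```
[9, 1, 158]
[9, 1]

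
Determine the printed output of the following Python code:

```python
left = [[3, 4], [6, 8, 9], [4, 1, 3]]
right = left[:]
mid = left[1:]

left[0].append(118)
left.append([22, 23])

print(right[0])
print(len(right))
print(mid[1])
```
[3, 4, 118]
3
[4, 1, 3]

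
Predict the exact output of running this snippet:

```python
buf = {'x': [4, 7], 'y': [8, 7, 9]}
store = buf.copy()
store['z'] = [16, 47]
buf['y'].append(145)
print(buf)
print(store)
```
{'x': [4, 7], 'y': [8, 7, 9, 145]}
{'x': [4, 7], 'y': [8, 7, 9, 145], 'z': [16, 47]}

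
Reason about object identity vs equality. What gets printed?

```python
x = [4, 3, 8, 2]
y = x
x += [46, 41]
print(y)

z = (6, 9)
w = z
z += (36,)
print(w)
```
[4, 3, 8, 2, 46, 41]
(6, 9)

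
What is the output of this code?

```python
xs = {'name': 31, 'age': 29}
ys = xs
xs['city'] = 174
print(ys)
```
{'name': 31, 'age': 29, 'city': 174}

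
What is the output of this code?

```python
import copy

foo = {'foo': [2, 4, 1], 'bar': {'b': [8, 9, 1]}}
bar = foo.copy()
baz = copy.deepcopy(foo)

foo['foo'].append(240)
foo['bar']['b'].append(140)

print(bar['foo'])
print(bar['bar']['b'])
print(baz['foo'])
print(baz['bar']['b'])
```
[2, 4, 1, 240]
[8, 9, 1, 140]
[2, 4, 1]
[8, 9, 1]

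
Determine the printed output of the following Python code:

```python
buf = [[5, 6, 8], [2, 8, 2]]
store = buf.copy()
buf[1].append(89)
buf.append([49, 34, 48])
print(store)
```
[[5, 6, 8], [2, 8, 2, 89]]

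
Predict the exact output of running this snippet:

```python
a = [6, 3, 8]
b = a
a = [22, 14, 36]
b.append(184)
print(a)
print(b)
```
[22, 14, 36]
[6, 3, 8, 184]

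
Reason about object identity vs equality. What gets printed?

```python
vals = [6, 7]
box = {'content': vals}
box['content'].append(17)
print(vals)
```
[6, 7, 17]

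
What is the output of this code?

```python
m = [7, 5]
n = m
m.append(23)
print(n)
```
[7, 5, 23]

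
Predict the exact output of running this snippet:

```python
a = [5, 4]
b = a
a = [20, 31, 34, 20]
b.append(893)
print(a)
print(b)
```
[20, 31, 34, 20]
[5, 4, 893]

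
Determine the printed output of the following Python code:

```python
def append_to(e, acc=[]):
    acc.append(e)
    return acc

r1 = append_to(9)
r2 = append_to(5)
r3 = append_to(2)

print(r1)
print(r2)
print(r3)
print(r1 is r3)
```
[9, 5, 2]
[9, 5, 2]
[9, 5, 2]
True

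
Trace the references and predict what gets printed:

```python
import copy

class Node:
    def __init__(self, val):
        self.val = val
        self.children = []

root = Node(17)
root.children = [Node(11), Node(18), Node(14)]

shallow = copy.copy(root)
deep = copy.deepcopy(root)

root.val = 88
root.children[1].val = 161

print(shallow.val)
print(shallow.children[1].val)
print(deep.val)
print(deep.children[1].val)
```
17
161
17
18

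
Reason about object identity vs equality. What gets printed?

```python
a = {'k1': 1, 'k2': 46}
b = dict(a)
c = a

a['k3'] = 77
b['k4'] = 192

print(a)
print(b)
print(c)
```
{'k1': 1, 'k2': 46, 'k3': 77}
{'k1': 1, 'k2': 46, 'k4': 192}
{'k1': 1, 'k2': 46, 'k3': 77}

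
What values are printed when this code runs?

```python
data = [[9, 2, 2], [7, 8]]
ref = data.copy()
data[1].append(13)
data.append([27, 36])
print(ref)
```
[[9, 2, 2], [7, 8, 13]]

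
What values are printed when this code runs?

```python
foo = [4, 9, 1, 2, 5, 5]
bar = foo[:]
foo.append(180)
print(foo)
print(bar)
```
[4, 9, 1, 2, 5, 5, 180]
[4, 9, 1, 2, 5, 5]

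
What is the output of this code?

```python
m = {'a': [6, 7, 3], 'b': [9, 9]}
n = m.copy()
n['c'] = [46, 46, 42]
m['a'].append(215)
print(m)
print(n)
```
{'a': [6, 7, 3, 215], 'b': [9, 9]}
{'a': [6, 7, 3, 215], 'b': [9, 9], 'c': [46, 46, 42]}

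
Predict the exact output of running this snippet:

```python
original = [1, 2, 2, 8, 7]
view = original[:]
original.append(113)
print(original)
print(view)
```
[1, 2, 2, 8, 7, 113]
[1, 2, 2, 8, 7]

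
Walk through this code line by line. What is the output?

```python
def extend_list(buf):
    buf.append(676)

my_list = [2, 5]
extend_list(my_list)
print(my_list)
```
[2, 5, 676]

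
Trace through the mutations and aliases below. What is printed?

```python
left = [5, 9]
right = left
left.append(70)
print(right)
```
[5, 9, 70]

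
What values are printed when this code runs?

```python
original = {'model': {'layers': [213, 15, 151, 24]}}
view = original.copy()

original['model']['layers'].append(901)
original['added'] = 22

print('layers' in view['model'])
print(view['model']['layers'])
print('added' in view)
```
True
[213, 15, 151, 24, 901]
False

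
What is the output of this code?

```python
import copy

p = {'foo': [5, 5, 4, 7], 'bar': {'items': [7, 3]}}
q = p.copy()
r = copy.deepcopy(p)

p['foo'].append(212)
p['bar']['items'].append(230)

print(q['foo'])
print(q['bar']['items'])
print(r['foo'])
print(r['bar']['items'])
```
[5, 5, 4, 7, 212]
[7, 3, 230]
[5, 5, 4, 7]
[7, 3]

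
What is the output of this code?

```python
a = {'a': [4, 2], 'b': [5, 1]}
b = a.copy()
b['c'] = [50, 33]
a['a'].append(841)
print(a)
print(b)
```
{'a': [4, 2, 841], 'b': [5, 1]}
{'a': [4, 2, 841], 'b': [5, 1], 'c': [50, 33]}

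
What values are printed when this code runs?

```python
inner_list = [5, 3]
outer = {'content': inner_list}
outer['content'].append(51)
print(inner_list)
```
[5, 3, 51]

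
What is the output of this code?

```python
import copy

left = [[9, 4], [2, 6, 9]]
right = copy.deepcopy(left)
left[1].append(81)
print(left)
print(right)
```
[[9, 4], [2, 6, 9, 81]]
[[9, 4], [2, 6, 9]]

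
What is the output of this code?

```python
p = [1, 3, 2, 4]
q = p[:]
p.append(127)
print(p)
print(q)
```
[1, 3, 2, 4, 127]
[1, 3, 2, 4]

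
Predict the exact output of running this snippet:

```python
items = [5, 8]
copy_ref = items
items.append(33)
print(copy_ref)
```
[5, 8, 33]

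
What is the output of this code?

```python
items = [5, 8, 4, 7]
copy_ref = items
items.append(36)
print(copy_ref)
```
[5, 8, 4, 7, 36]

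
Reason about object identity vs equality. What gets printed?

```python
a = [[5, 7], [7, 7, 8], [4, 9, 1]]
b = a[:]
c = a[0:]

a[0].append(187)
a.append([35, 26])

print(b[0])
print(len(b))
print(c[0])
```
[5, 7, 187]
3
[5, 7, 187]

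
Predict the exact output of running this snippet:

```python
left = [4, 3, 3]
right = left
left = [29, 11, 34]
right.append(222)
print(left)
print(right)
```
[29, 11, 34]
[4, 3, 3, 222]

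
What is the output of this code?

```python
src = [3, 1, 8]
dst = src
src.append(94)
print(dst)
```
[3, 1, 8, 94]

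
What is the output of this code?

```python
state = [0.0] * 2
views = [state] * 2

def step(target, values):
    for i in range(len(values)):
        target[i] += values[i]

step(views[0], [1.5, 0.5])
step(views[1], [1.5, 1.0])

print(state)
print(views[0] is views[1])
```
[3.0, 1.5]
True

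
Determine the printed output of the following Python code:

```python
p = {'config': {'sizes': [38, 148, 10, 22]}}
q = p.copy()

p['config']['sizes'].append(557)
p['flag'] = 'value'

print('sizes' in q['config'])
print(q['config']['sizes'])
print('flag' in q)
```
True
[38, 148, 10, 22, 557]
False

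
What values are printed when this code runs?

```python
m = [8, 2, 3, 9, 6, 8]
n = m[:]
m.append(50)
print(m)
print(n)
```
[8, 2, 3, 9, 6, 8, 50]
[8, 2, 3, 9, 6, 8]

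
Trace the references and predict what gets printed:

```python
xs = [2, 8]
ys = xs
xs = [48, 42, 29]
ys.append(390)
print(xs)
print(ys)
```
[48, 42, 29]
[2, 8, 390]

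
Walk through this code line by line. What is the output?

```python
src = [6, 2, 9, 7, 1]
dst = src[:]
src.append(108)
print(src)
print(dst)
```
[6, 2, 9, 7, 1, 108]
[6, 2, 9, 7, 1]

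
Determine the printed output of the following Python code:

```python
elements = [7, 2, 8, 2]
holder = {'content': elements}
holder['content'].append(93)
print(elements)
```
[7, 2, 8, 2, 93]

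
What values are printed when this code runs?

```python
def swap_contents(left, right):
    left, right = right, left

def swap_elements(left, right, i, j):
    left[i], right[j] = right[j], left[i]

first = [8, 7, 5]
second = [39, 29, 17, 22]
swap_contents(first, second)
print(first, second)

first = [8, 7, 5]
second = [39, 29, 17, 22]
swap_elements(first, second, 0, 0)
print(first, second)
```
[8, 7, 5] [39, 29, 17, 22]
[39, 7, 5] [8, 29, 17, 22]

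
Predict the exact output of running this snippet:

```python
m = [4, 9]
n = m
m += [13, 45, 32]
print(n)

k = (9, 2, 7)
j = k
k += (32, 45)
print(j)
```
[4, 9, 13, 45, 32]
(9, 2, 7)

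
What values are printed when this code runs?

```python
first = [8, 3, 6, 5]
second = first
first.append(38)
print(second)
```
[8, 3, 6, 5, 38]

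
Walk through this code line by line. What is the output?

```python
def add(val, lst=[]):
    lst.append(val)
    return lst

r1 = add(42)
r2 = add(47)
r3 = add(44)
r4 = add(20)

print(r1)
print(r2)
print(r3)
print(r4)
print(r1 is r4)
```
[42, 47, 44, 20]
[42, 47, 44, 20]
[42, 47, 44, 20]
[42, 47, 44, 20]
True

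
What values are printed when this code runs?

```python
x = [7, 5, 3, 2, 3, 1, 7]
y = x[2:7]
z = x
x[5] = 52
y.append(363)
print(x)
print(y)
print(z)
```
[7, 5, 3, 2, 3, 52, 7]
[3, 2, 3, 1, 7, 363]
[7, 5, 3, 2, 3, 52, 7]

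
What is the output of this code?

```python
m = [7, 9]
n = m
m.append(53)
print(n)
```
[7, 9, 53]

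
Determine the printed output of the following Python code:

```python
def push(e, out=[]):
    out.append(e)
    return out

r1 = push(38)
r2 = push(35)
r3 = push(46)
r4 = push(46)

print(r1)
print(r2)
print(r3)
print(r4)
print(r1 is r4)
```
[38, 35, 46, 46]
[38, 35, 46, 46]
[38, 35, 46, 46]
[38, 35, 46, 46]
True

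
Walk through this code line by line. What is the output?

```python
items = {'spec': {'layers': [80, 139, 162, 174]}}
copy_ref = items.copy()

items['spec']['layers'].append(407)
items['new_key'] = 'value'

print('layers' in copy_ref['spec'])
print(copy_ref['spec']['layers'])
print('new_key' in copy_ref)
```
True
[80, 139, 162, 174, 407]
False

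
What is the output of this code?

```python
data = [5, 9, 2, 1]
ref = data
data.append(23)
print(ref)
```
[5, 9, 2, 1, 23]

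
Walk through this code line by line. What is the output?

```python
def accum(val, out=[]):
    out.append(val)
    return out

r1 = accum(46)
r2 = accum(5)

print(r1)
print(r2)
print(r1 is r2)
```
[46, 5]
[46, 5]
True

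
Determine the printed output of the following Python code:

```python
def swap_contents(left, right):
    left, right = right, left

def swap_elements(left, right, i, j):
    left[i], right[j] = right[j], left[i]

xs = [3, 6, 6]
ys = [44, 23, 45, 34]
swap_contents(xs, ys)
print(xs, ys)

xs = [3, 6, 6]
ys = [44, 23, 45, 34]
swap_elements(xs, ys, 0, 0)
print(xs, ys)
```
[3, 6, 6] [44, 23, 45, 34]
[44, 6, 6] [3, 23, 45, 34]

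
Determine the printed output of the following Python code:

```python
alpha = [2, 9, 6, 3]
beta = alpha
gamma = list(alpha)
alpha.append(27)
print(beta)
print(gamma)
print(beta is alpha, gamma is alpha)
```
[2, 9, 6, 3, 27]
[2, 9, 6, 3]
True False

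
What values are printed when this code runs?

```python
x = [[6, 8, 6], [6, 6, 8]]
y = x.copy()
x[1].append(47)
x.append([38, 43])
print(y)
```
[[6, 8, 6], [6, 6, 8, 47]]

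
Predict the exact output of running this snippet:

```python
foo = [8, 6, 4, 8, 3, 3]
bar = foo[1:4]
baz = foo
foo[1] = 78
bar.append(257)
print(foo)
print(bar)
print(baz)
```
[8, 78, 4, 8, 3, 3]
[6, 4, 8, 257]
[8, 78, 4, 8, 3, 3]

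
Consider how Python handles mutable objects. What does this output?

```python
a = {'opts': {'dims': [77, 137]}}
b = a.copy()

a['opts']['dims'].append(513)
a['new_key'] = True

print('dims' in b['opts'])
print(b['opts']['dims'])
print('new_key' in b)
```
True
[77, 137, 513]
False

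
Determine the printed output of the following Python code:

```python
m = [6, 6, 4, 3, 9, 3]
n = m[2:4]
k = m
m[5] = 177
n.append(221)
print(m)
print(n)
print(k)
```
[6, 6, 4, 3, 9, 177]
[4, 3, 221]
[6, 6, 4, 3, 9, 177]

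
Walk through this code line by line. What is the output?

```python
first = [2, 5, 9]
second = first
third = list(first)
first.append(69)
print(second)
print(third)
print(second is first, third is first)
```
[2, 5, 9, 69]
[2, 5, 9]
True False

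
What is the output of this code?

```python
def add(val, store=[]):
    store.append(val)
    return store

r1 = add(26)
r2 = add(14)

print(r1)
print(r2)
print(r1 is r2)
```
[26, 14]
[26, 14]
True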